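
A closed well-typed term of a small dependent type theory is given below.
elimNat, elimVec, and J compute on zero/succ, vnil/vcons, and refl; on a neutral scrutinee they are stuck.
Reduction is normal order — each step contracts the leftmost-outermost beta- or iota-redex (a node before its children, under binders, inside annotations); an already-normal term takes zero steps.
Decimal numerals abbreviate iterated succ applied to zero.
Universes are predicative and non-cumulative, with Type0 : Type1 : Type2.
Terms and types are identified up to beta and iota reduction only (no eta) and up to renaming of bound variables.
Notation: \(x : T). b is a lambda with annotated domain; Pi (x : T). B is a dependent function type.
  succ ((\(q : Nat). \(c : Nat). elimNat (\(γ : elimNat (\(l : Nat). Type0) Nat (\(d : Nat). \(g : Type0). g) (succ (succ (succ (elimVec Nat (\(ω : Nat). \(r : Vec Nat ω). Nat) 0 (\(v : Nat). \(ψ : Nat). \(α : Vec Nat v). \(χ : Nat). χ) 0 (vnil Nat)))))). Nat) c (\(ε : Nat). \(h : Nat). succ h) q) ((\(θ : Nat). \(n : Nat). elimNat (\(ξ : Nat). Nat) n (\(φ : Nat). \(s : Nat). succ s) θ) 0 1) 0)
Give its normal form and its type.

resulting normal form:
  2
type:
  Nat
observation: the term reaches its normal form after 20 normal-order steps.


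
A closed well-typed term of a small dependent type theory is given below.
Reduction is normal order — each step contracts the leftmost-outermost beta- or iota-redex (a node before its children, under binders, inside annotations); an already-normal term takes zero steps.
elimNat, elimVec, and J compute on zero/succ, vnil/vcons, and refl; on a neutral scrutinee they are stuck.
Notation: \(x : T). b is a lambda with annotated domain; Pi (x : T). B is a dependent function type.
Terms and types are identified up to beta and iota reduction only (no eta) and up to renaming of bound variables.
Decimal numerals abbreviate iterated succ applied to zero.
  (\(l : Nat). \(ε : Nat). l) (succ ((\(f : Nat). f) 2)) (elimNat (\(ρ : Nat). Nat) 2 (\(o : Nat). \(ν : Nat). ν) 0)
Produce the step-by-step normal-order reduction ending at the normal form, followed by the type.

reduction (normal order):
  (\(l : Nat). \(ε : Nat). l) (succ ((\(f : Nat). f) 2)) (elimNat (\(ρ : Nat). Nat) 2 (\(o : Nat). \(ν : Nat). ν) 0)
  ~> (\(l : Nat). succ ((\(ε : Nat). ε) 2)) (elimNat (\(f : Nat). Nat) 2 (\(ρ : Nat). \(o : Nat). o) 0)
  ~> succ ((\(l : Nat). l) 2)
  ~> 3
type:
  Nat


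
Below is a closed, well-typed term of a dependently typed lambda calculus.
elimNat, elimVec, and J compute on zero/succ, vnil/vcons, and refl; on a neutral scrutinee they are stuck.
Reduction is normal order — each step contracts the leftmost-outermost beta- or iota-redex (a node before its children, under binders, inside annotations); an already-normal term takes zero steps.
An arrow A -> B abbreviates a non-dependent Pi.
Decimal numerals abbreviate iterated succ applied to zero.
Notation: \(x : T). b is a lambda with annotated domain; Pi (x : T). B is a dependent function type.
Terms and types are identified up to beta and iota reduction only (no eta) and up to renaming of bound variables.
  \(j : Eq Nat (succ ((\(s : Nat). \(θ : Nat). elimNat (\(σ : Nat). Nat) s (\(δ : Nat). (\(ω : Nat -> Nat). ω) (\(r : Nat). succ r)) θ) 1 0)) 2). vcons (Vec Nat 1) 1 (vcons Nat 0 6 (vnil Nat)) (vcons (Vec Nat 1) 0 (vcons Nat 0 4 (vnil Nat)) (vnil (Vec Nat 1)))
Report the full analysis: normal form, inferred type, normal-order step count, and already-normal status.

normal form:
  \(j : Eq Nat 2 2). vcons (Vec Nat 1) 1 (vcons Nat 0 6 (vnil Nat)) (vcons (Vec Nat 1) 0 (vcons Nat 0 4 (vnil Nat)) (vnil (Vec Nat 1)))
type:
  Eq Nat 2 2 -> Vec (Vec Nat 1) 2
reduction steps (normal order): 3
term was already normal: no
first redex: a beta-redex


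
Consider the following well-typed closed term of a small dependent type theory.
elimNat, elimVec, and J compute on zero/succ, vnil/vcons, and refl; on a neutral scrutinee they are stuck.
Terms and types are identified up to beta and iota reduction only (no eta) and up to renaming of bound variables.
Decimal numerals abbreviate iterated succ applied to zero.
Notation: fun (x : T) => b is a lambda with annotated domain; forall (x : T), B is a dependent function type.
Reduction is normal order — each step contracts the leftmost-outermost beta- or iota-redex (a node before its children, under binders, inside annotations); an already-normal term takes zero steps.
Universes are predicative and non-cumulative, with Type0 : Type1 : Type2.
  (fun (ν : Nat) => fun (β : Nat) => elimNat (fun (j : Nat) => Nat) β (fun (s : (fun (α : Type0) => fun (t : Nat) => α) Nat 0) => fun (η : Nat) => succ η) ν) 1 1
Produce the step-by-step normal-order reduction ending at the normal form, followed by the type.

normal-order reduction:
  (fun (ν : Nat) => fun (β : Nat) => elimNat (fun (j : Nat) => Nat) β (fun (s : (fun (α : Type0) => fun (t : Nat) => α) Nat 0) => fun (η : Nat) => succ η) ν) 1 1
  ~> (fun (ν : Nat) => elimNat (fun (β : Nat) => Nat) ν (fun (j : (fun (s : Type0) => fun (α : Nat) => s) Nat 0) => fun (t : Nat) => succ t) 1) 1
  ~> elimNat (fun (ν : Nat) => Nat) 1 (fun (β : (fun (j : Type0) => fun (s : Nat) => j) Nat 0) => fun (α : Nat) => succ α) 1
  ~> (fun (ν : (fun (β : Type0) => fun (j : Nat) => β) Nat 0) => fun (s : Nat) => succ s) 0 (elimNat (fun (α : Nat) => Nat) 1 (fun (t : (fun (η : Type0) => fun (a : Nat) => η) Nat 0) => fun (κ : Nat) => succ κ) 0)
  ~> (fun (ν : Nat) => succ ν) (elimNat (fun (β : Nat) => Nat) 1 (fun (j : (fun (s : Type0) => fun (α : Nat) => s) Nat 0) => fun (t : Nat) => succ t) 0)
  ~> succ (elimNat (fun (ν : Nat) => Nat) 1 (fun (β : (fun (j : Type0) => fun (s : Nat) => j) Nat 0) => fun (α : Nat) => succ α) 0)
  ~> 2
inferred type:
  Nat


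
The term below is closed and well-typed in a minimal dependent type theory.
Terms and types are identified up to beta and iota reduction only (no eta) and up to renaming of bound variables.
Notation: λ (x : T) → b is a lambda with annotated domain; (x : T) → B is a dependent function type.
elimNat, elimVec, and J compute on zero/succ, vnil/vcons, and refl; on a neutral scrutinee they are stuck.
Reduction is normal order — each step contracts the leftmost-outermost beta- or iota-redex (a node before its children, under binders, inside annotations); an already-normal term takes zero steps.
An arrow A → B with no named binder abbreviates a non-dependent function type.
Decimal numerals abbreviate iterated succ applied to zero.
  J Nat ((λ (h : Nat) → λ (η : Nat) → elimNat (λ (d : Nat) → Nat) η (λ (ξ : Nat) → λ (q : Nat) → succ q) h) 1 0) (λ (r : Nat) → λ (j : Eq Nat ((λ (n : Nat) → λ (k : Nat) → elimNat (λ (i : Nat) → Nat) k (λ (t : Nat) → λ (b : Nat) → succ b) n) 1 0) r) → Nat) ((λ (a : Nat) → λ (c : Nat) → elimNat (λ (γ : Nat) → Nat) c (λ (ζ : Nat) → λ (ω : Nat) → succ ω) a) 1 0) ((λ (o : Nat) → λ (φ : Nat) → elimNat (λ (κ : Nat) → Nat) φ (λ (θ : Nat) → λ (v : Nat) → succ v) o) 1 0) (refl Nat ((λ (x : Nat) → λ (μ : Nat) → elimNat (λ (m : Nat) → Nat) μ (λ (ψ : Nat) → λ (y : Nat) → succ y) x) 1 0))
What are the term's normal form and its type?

resulting normal form:
  1
inferred type:
  Nat
observation: the first redex contracted is a J iota-redex; the normal form is reached in 7 normal-order steps.


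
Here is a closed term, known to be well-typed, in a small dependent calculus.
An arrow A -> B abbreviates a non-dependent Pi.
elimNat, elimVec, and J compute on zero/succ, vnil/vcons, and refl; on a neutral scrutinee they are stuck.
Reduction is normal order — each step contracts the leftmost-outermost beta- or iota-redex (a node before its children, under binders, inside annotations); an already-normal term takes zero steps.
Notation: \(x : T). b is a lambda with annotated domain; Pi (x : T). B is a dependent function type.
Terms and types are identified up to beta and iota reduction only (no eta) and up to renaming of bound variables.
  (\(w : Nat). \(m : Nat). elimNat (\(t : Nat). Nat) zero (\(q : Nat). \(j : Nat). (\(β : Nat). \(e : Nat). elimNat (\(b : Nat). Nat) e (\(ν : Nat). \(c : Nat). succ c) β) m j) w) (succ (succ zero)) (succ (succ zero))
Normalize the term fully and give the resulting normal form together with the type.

normal form:
  succ (succ (succ (succ zero)))
type:
  Nat


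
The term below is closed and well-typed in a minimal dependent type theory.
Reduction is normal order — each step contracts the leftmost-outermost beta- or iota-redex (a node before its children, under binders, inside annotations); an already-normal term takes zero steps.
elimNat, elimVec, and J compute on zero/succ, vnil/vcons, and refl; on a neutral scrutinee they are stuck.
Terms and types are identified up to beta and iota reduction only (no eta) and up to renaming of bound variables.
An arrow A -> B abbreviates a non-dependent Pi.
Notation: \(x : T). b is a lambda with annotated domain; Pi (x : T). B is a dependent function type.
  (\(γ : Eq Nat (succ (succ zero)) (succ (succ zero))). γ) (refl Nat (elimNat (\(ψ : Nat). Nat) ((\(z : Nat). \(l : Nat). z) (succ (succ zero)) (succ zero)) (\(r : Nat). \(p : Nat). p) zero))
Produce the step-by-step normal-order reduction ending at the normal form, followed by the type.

normal-order reduction sequence:
  (\(γ : Eq Nat (succ (succ zero)) (succ (succ zero))). γ) (refl Nat (elimNat (\(ψ : Nat). Nat) ((\(z : Nat). \(l : Nat). z) (succ (succ zero)) (succ zero)) (\(r : Nat). \(p : Nat). p) zero))
  ~> refl Nat (elimNat (\(γ : Nat). Nat) ((\(ψ : Nat). \(z : Nat). ψ) (succ (succ zero)) (succ zero)) (\(l : Nat). \(r : Nat). r) zero)
  ~> refl Nat ((\(γ : Nat). \(ψ : Nat). γ) (succ (succ zero)) (succ zero))
  ~> refl Nat ((\(γ : Nat). succ (succ zero)) (succ zero))
  ~> refl Nat (succ (succ zero))
type:
  Eq Nat (succ (succ zero)) (succ (succ zero))


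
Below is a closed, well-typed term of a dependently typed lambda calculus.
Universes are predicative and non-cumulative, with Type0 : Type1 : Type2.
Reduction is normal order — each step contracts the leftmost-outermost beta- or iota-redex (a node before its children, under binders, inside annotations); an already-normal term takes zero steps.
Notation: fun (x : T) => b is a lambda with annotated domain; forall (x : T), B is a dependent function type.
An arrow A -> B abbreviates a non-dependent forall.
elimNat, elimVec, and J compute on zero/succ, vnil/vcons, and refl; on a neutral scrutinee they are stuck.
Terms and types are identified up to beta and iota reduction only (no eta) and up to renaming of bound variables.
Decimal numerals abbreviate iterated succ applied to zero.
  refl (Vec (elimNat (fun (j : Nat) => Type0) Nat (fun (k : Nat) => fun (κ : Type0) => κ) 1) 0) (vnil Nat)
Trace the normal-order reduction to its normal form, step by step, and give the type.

reduction (normal order):
  refl (Vec (elimNat (fun (j : Nat) => Type0) Nat (fun (k : Nat) => fun (κ : Type0) => κ) 1) 0) (vnil Nat)
  ~> refl (Vec ((fun (j : Nat) => fun (k : Type0) => k) 0 (elimNat (fun (κ : Nat) => Type0) Nat (fun (w : Nat) => fun (t : Type0) => t) 0)) 0) (vnil Nat)
  ~> refl (Vec ((fun (j : Type0) => j) (elimNat (fun (k : Nat) => Type0) Nat (fun (κ : Nat) => fun (w : Type0) => w) 0)) 0) (vnil Nat)
  ~> refl (Vec (elimNat (fun (j : Nat) => Type0) Nat (fun (k : Nat) => fun (κ : Type0) => κ) 0) 0) (vnil Nat)
  ~> refl (Vec Nat 0) (vnil Nat)
inferred type:
  Eq (Vec Nat 0) (vnil Nat) (vnil Nat)


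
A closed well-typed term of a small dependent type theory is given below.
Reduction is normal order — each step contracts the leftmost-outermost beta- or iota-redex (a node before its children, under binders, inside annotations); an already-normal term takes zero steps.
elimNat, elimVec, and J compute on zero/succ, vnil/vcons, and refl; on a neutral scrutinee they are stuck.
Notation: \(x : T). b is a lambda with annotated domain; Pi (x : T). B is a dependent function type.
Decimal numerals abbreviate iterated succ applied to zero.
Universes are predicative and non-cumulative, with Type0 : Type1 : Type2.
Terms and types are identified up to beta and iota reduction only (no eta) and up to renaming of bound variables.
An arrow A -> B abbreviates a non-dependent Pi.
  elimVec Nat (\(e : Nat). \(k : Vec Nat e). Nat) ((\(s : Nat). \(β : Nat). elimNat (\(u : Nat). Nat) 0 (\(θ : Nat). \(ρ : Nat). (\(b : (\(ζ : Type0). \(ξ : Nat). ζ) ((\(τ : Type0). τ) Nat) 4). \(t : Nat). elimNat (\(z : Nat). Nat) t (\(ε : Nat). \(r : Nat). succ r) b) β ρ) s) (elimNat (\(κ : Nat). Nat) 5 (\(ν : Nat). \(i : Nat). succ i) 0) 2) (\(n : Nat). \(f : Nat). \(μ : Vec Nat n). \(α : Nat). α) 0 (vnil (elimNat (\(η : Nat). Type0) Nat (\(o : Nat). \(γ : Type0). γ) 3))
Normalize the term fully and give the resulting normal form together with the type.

reduced normal form:
  10
inferred type:
  Nat
observation: normalization takes exactly 29 steps under the normal-order strategy.


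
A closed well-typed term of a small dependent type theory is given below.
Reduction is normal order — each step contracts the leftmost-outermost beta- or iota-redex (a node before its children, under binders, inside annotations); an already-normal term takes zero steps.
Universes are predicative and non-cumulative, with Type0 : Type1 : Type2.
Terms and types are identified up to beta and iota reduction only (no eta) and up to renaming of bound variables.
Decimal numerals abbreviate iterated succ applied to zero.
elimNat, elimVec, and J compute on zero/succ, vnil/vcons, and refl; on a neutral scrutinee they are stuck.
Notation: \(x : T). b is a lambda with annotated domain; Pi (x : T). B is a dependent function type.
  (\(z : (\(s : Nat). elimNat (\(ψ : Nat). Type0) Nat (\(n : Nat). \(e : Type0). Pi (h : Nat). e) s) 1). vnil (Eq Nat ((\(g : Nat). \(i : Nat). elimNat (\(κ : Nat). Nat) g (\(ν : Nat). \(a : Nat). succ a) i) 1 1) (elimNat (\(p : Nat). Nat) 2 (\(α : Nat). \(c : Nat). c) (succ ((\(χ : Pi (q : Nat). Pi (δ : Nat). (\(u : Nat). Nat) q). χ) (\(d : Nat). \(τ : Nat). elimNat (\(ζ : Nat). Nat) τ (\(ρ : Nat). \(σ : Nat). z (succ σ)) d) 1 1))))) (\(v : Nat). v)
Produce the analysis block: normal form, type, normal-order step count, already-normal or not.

reduced normal form:
  vnil (Eq Nat 2 2)
type:
  Vec (Eq Nat 2 2) 0
reduction steps (normal order): 25
already normal: no
first redex: a beta-redex


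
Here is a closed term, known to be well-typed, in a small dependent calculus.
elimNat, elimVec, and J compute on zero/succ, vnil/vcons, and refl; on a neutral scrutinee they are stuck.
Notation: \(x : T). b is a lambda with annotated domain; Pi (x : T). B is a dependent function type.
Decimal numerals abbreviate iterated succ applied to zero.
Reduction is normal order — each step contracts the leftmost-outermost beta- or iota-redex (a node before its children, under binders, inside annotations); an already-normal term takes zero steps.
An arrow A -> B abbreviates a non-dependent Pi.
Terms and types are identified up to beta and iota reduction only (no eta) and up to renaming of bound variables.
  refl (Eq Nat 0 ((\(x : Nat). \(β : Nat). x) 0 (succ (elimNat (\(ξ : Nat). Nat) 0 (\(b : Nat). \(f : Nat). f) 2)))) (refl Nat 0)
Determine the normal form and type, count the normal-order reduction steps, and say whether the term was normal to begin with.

normal form:
  refl (Eq Nat 0 0) (refl Nat 0)
type:
  Eq (Eq Nat 0 0) (refl Nat 0) (refl Nat 0)
normal-order step count: 2
already normal: no
first contracted redex: a beta-redex


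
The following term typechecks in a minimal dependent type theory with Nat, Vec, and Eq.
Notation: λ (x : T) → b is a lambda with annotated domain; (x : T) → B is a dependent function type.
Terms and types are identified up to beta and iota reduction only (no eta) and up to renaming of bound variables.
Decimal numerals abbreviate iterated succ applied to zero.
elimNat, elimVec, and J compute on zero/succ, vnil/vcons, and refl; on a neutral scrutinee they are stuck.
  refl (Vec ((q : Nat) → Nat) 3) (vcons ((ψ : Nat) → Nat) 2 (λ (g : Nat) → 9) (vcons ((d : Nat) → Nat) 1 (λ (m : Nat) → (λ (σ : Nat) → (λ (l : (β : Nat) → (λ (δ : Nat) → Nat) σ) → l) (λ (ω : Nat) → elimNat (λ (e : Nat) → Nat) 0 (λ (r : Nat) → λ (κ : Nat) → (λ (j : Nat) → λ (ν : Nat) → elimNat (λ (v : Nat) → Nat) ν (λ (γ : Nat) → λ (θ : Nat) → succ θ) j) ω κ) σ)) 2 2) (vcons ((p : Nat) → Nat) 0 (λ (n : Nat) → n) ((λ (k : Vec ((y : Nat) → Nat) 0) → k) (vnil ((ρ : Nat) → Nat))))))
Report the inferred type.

the term's type:
  Eq (Vec ((q : Nat) → Nat) 3) (vcons ((ψ : Nat) → Nat) 2 (λ (g : Nat) → 9) (vcons ((d : Nat) → Nat) 1 (λ (m : Nat) → 4) (vcons ((σ : Nat) → Nat) 0 (λ (l : Nat) → l) (vnil ((β : Nat) → Nat))))) (vcons ((δ : Nat) → Nat) 2 (λ (ω : Nat) → 9) (vcons ((e : Nat) → Nat) 1 (λ (r : Nat) → 4) (vcons ((κ : Nat) → Nat) 0 (λ (j : Nat) → j) (vnil ((ν : Nat) → Nat)))))


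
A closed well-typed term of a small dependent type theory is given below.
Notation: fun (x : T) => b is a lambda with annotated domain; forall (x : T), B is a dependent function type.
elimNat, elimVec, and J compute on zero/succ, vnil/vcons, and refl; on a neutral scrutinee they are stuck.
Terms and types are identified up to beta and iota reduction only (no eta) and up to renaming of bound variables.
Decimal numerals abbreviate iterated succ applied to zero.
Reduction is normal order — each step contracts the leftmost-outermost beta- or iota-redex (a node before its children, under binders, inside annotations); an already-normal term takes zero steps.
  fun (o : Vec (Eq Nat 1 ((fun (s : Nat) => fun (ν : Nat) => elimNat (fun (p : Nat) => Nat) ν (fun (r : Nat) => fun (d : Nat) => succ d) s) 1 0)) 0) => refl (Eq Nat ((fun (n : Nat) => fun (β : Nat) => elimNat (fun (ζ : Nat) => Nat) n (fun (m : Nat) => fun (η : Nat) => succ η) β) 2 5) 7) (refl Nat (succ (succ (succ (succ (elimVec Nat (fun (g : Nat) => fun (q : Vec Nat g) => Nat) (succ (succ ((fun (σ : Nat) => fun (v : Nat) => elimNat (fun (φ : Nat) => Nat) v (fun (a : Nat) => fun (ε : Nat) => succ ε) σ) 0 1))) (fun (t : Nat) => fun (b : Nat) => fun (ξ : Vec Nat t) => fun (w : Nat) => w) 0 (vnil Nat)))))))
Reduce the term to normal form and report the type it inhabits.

resulting normal form:
  fun (o : Vec (Eq Nat 1 1) 0) => refl (Eq Nat 7 7) (refl Nat 7)
type:
  forall (o : Vec (Eq Nat 1 1) 0), Eq (Eq Nat 7 7) (refl Nat 7) (refl Nat 7)


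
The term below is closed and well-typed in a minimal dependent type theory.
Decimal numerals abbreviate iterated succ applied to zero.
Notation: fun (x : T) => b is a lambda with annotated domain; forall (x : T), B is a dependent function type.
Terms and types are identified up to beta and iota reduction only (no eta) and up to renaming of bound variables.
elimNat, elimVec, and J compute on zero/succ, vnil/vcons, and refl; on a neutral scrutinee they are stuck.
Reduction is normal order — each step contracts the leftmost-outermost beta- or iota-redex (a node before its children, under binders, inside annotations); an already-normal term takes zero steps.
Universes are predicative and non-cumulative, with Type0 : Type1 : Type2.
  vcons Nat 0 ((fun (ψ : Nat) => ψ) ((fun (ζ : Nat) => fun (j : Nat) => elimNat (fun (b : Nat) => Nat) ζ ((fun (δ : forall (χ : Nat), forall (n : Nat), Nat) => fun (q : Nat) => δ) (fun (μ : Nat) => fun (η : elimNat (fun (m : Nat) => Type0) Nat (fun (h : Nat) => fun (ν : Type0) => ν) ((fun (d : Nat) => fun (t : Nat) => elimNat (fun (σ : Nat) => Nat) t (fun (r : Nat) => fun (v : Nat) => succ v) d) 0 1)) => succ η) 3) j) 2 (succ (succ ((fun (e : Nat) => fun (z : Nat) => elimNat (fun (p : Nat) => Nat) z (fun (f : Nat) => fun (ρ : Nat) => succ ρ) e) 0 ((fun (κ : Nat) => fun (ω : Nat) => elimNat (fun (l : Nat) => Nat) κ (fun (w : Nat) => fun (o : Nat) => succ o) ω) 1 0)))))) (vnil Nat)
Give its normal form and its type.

reduced normal form:
  vcons Nat 0 5 (vnil Nat)
inferred type:
  Vec Nat 1
observation: the term reaches its normal form after 32 normal-order steps.


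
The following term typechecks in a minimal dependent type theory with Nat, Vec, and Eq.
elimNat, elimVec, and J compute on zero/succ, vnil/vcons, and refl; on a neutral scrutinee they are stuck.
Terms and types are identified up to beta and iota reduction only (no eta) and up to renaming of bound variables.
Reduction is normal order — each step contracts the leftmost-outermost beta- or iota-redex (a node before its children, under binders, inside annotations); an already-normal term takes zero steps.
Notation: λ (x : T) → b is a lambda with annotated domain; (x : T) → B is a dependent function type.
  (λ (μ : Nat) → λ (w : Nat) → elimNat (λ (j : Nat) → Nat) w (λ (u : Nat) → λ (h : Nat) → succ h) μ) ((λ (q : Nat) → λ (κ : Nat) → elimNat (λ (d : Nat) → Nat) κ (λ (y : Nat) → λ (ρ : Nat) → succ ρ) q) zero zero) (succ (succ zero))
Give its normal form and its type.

reduced normal form:
  succ (succ zero)
the term's type:
  Nat
observation: 6 normal-order steps separate the term from its normal form.


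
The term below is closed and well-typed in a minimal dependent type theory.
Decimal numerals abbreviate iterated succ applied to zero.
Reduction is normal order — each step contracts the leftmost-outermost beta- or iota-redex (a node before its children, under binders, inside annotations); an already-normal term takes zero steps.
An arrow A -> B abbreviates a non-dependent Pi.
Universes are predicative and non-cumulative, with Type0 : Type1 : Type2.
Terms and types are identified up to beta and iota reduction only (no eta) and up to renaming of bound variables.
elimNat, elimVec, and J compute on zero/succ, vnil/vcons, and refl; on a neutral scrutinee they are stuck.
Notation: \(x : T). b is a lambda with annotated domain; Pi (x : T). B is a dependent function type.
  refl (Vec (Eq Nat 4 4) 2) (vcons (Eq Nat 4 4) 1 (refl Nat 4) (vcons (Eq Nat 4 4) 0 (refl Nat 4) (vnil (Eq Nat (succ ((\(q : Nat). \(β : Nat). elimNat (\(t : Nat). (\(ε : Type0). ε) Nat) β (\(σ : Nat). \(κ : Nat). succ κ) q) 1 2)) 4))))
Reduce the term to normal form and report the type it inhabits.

resulting normal form:
  refl (Vec (Eq Nat 4 4) 2) (vcons (Eq Nat 4 4) 1 (refl Nat 4) (vcons (Eq Nat 4 4) 0 (refl Nat 4) (vnil (Eq Nat 4 4))))
inferred type:
  Eq (Vec (Eq Nat 4 4) 2) (vcons (Eq Nat 4 4) 1 (refl Nat 4) (vcons (Eq Nat 4 4) 0 (refl Nat 4) (vnil (Eq Nat 4 4)))) (vcons (Eq Nat 4 4) 1 (refl Nat 4) (vcons (Eq Nat 4 4) 0 (refl Nat 4) (vnil (Eq Nat 4 4))))
observation: contracting a beta-redex first, the term normalizes in 6 steps.


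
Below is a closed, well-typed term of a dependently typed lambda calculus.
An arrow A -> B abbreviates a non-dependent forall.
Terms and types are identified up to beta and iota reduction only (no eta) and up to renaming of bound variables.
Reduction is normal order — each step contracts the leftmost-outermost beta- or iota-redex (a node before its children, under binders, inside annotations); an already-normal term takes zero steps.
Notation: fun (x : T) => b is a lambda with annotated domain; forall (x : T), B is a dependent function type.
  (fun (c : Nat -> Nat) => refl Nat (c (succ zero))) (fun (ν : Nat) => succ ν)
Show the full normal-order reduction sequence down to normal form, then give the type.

reduction (normal order):
  (fun (c : Nat -> Nat) => refl Nat (c (succ zero))) (fun (ν : Nat) => succ ν)
  ~> refl Nat ((fun (c : Nat) => succ c) (succ zero))
  ~> refl Nat (succ (succ zero))
type:
  Eq Nat (succ (succ zero)) (succ (succ zero))


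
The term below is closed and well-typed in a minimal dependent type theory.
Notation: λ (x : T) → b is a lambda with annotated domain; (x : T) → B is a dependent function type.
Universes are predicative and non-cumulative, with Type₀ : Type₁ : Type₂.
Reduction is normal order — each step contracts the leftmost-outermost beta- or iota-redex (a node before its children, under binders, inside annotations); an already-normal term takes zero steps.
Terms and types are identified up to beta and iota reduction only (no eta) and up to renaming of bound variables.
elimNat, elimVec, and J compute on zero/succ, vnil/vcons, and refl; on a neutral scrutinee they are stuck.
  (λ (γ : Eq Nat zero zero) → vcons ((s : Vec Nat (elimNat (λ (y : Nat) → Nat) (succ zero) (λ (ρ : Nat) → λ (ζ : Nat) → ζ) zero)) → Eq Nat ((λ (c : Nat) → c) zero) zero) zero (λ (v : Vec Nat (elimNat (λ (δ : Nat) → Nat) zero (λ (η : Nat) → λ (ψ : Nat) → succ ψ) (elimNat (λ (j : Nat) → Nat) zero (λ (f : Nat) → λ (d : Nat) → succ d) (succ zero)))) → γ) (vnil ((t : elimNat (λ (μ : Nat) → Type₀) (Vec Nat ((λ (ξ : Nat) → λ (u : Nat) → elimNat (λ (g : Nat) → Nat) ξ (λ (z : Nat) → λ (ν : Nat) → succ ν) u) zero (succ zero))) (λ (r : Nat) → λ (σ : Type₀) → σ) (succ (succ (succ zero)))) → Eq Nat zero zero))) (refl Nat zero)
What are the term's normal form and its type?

resulting normal form:
  vcons ((γ : Vec Nat (succ zero)) → Eq Nat zero zero) zero (λ (s : Vec Nat (succ zero)) → refl Nat zero) (vnil ((y : Vec Nat (succ zero)) → Eq Nat zero zero))
the term's type:
  Vec ((γ : Vec Nat (succ zero)) → Eq Nat zero zero) (succ zero)
observation: contracting a beta-redex first, the term normalizes in 27 steps.


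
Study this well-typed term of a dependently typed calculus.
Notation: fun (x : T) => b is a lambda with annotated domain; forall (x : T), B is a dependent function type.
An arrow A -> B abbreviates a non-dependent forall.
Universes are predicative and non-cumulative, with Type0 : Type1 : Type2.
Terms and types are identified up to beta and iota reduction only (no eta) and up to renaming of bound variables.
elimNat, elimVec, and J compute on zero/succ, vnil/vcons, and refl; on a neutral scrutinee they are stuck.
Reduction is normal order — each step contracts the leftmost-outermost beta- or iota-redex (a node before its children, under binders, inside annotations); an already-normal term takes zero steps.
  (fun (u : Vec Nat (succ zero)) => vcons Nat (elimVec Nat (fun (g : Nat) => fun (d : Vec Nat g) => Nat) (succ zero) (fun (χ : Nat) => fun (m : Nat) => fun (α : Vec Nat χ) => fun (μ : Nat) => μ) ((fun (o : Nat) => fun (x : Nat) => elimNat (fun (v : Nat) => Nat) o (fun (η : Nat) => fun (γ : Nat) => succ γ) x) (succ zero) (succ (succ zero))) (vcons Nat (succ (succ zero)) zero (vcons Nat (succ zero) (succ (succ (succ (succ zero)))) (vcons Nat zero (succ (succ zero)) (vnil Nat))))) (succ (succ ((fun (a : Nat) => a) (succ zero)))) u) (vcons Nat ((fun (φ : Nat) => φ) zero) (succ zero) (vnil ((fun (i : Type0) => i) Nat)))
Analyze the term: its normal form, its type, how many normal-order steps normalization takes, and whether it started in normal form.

reduced normal form:
  vcons Nat (succ zero) (succ (succ (succ zero))) (vcons Nat zero (succ zero) (vnil Nat))
inferred type:
  Vec Nat (succ (succ zero))
reduction steps (normal order): 20
term was already normal: no
first contracted redex: a beta-redex


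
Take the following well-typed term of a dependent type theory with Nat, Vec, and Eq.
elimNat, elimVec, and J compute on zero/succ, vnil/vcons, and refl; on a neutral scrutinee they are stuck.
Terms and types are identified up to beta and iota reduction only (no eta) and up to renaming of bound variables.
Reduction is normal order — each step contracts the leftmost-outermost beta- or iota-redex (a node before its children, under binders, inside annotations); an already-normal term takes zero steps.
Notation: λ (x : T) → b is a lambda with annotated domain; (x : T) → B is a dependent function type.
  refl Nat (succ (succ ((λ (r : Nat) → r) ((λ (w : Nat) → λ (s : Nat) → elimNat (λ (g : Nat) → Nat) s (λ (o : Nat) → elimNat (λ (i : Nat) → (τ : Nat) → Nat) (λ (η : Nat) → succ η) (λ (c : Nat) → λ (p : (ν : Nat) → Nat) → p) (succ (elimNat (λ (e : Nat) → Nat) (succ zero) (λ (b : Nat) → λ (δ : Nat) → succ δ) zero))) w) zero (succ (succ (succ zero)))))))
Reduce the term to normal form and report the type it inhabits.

normal form:
  refl Nat (succ (succ (succ (succ (succ zero)))))
type:
  Eq Nat (succ (succ (succ (succ (succ zero))))) (succ (succ (succ (succ (succ zero)))))


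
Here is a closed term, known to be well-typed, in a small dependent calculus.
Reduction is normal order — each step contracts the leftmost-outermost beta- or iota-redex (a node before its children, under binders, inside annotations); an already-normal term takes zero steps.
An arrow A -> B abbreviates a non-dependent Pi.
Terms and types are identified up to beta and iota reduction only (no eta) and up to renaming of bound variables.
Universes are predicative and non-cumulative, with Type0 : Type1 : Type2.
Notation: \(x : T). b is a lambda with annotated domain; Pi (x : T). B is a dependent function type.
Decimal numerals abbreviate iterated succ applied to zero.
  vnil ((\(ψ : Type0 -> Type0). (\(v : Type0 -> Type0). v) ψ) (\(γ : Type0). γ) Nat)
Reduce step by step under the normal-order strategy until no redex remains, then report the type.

normal-order reduction sequence:
  vnil ((\(ψ : Type0 -> Type0). (\(v : Type0 -> Type0). v) ψ) (\(γ : Type0). γ) Nat)
  ~> vnil ((\(ψ : Type0 -> Type0). ψ) (\(v : Type0). v) Nat)
  ~> vnil ((\(ψ : Type0). ψ) Nat)
  ~> vnil Nat
inferred type:
  Vec Nat 0


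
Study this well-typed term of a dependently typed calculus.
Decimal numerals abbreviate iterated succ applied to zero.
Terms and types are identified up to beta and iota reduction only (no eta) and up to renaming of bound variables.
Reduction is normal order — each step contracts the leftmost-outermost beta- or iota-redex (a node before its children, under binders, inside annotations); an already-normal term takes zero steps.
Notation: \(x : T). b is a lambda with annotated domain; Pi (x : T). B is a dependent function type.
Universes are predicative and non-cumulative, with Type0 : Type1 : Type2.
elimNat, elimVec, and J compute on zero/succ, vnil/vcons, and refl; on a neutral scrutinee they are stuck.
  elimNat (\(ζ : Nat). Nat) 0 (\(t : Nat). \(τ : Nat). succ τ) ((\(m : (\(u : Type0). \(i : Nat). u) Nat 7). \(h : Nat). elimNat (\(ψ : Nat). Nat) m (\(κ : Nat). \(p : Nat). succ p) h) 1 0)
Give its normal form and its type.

reduced normal form:
  1
the term's type:
  Nat


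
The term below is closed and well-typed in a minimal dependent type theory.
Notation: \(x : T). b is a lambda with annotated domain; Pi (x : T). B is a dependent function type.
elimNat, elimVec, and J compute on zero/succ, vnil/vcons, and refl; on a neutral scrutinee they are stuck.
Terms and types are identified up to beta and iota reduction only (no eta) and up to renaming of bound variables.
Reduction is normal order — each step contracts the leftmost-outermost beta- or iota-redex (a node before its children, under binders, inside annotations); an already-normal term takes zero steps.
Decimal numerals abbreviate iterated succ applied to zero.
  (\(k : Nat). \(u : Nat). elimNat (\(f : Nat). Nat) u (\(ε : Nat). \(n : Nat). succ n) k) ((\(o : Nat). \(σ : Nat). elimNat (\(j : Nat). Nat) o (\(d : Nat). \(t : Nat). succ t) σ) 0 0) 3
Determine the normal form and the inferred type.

resulting normal form:
  3
type:
  Nat


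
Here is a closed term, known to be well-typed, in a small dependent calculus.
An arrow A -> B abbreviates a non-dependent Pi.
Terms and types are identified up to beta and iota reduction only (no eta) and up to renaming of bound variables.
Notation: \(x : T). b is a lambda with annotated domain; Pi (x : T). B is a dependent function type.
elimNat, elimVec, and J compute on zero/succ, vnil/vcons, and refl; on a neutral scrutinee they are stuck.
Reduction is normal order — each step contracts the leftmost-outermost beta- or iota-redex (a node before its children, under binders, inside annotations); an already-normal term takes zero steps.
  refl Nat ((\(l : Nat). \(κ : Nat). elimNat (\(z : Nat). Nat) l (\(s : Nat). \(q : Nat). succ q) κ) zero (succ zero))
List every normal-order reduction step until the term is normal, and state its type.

normal-order reduction sequence:
  refl Nat ((\(l : Nat). \(κ : Nat). elimNat (\(z : Nat). Nat) l (\(s : Nat). \(q : Nat). succ q) κ) zero (succ zero))
  ~> refl Nat ((\(l : Nat). elimNat (\(κ : Nat). Nat) zero (\(z : Nat). \(s : Nat). succ s) l) (succ zero))
  ~> refl Nat (elimNat (\(l : Nat). Nat) zero (\(κ : Nat). \(z : Nat). succ z) (succ zero))
  ~> refl Nat ((\(l : Nat). \(κ : Nat). succ κ) zero (elimNat (\(z : Nat). Nat) zero (\(s : Nat). \(q : Nat). succ q) zero))
  ~> refl Nat ((\(l : Nat). succ l) (elimNat (\(κ : Nat). Nat) zero (\(z : Nat). \(s : Nat). succ s) zero))
  ~> refl Nat (succ (elimNat (\(l : Nat). Nat) zero (\(κ : Nat). \(z : Nat). succ z) zero))
  ~> refl Nat (succ zero)
the term's type:
  Eq Nat (succ zero) (succ zero)


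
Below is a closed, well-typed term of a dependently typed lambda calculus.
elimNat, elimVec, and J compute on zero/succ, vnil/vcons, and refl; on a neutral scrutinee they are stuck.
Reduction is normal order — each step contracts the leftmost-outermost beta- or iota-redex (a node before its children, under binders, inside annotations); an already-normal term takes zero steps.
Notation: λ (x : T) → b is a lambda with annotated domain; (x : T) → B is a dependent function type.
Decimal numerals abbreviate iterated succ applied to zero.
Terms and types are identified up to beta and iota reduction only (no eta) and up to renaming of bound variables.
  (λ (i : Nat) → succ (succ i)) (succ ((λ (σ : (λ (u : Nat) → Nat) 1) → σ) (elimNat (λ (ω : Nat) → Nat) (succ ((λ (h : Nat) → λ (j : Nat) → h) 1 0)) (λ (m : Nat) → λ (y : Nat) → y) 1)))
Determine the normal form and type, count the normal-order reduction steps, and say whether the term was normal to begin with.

resulting normal form:
  5
inferred type:
  Nat
steps to reach normal form (normal order): 8
started in normal form: no
first contracted redex: a beta-redex


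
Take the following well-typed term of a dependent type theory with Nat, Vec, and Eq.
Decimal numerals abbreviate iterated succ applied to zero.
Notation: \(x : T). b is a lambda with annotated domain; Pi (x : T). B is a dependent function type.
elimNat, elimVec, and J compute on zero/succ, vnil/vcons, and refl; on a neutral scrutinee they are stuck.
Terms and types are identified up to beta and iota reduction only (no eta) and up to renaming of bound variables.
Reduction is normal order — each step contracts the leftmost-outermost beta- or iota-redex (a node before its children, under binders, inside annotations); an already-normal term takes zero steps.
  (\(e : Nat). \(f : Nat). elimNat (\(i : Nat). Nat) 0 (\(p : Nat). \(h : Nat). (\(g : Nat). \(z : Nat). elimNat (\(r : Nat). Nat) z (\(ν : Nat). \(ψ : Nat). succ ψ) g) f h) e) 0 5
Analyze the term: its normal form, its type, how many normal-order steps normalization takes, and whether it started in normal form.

resulting normal form:
  0
the term's type:
  Nat
reduction steps (normal order): 3
started in normal form: no
first redex: a beta-redex


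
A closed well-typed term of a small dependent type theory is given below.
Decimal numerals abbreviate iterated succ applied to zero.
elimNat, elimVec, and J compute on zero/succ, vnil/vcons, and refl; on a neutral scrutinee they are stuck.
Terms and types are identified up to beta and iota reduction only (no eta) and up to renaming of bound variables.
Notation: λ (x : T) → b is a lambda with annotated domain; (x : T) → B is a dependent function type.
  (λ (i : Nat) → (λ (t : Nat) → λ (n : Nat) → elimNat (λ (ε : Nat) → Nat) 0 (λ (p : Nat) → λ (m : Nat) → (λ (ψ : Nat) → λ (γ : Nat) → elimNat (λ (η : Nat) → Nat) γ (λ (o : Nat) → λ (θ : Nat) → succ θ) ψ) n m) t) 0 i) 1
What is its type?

the term's type:
  Nat


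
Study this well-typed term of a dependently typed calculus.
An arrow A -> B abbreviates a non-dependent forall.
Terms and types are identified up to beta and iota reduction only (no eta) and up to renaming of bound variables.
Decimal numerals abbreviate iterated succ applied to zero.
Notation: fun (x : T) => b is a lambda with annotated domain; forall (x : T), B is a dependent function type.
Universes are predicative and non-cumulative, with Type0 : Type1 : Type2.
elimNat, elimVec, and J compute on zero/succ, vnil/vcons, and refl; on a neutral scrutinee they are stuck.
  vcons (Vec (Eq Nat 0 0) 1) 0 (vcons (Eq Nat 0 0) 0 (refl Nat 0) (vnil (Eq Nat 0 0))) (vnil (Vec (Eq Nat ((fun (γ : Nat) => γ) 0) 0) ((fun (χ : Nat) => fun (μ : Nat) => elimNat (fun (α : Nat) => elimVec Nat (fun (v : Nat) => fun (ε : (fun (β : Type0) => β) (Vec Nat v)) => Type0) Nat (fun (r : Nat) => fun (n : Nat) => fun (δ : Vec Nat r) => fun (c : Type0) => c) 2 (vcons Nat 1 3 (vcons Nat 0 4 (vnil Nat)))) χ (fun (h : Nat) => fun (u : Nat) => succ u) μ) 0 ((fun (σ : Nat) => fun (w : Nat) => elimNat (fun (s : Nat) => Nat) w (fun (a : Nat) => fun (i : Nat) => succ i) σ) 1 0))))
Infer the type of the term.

the term's type:
  Vec (Vec (Eq Nat 0 0) 1) 1


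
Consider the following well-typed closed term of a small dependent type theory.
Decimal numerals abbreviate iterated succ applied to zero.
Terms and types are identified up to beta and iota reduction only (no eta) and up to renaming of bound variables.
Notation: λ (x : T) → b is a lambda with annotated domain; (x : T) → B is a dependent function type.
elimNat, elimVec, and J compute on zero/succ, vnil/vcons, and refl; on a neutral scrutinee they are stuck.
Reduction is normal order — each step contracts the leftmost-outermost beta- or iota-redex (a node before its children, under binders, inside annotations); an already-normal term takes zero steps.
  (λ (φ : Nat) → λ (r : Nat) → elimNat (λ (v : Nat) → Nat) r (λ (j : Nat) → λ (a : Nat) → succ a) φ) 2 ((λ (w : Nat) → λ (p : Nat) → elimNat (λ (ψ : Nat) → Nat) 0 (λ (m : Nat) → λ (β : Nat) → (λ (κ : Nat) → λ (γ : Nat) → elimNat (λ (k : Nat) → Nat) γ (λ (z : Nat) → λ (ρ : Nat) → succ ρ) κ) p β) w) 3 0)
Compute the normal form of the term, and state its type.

reduced normal form:
  2
type:
  Nat


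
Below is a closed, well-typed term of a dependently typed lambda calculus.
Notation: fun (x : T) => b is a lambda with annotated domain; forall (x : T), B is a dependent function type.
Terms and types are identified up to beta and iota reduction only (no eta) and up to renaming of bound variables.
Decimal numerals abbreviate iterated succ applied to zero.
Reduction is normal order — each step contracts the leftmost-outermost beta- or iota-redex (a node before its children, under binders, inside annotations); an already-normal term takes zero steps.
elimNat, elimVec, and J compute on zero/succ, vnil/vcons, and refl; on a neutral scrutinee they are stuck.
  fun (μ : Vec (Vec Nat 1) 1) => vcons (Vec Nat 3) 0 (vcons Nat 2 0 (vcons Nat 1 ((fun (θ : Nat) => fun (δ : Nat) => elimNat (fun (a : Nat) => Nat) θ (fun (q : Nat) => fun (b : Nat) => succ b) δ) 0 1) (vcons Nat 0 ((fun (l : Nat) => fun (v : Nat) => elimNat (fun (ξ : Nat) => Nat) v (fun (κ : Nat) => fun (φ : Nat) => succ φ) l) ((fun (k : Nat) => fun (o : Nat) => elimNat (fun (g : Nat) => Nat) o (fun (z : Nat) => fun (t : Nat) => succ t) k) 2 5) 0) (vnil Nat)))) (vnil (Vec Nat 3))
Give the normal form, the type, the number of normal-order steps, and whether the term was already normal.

resulting normal form:
  fun (μ : Vec (Vec Nat 1) 1) => vcons (Vec Nat 3) 0 (vcons Nat 2 0 (vcons Nat 1 1 (vcons Nat 0 7 (vnil Nat)))) (vnil (Vec Nat 3))
the term's type:
  forall (μ : Vec (Vec Nat 1) 1), Vec (Vec Nat 3) 1
reduction steps (normal order): 39
already normal: no
first redex: a beta-redex


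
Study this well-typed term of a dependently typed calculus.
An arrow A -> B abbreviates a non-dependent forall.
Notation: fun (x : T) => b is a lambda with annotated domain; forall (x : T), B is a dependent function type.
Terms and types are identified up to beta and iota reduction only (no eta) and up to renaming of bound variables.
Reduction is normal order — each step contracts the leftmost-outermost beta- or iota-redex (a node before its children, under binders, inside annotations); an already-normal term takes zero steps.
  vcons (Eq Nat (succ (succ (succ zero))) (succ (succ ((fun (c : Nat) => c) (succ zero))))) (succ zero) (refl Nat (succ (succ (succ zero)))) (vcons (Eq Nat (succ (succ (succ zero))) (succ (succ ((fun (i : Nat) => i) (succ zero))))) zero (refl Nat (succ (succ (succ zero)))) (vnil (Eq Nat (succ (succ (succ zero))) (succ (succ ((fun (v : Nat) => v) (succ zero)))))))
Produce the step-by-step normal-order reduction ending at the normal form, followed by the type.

reduction (normal order):
  vcons (Eq Nat (succ (succ (succ zero))) (succ (succ ((fun (c : Nat) => c) (succ zero))))) (succ zero) (refl Nat (succ (succ (succ zero)))) (vcons (Eq Nat (succ (succ (succ zero))) (succ (succ ((fun (i : Nat) => i) (succ zero))))) zero (refl Nat (succ (succ (succ zero)))) (vnil (Eq Nat (succ (succ (succ zero))) (succ (succ ((fun (v : Nat) => v) (succ zero)))))))
  ~> vcons (Eq Nat (succ (succ (succ zero))) (succ (succ (succ zero)))) (succ zero) (refl Nat (succ (succ (succ zero)))) (vcons (Eq Nat (succ (succ (succ zero))) (succ (succ ((fun (c : Nat) => c) (succ zero))))) zero (refl Nat (succ (succ (succ zero)))) (vnil (Eq Nat (succ (succ (succ zero))) (succ (succ ((fun (i : Nat) => i) (succ zero)))))))
  ~> vcons (Eq Nat (succ (succ (succ zero))) (succ (succ (succ zero)))) (succ zero) (refl Nat (succ (succ (succ zero)))) (vcons (Eq Nat (succ (succ (succ zero))) (succ (succ (succ zero)))) zero (refl Nat (succ (succ (succ zero)))) (vnil (Eq Nat (succ (succ (succ zero))) (succ (succ ((fun (c : Nat) => c) (succ zero)))))))
  ~> vcons (Eq Nat (succ (succ (succ zero))) (succ (succ (succ zero)))) (succ zero) (refl Nat (succ (succ (succ zero)))) (vcons (Eq Nat (succ (succ (succ zero))) (succ (succ (succ zero)))) zero (refl Nat (succ (succ (succ zero)))) (vnil (Eq Nat (succ (succ (succ zero))) (succ (succ (succ zero))))))
type:
  Vec (Eq Nat (succ (succ (succ zero))) (succ (succ (succ zero)))) (succ (succ zero))
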